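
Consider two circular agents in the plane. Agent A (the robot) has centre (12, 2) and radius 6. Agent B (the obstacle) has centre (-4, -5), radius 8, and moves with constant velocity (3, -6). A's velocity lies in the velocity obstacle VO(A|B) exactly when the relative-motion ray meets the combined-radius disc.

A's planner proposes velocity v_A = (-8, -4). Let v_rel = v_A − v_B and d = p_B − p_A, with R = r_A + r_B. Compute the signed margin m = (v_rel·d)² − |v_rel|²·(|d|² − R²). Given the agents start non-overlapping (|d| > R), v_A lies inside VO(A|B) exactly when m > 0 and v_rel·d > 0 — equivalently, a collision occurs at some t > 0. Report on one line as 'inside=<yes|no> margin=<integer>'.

d = (-16, -7),  |d|² = 305;  R = 6+8 = 14,  c = 305−14² = 109
v_rel = (-11, 2),  |v_rel|² = 125;  v_rel·d = (-11)·(-16) + (2)·(-7) = 162
125·t² − 324·t + 109 = 0  ⇒  m = 162² − 125·109 = 12619
m = 12619 > 0,  v_rel·d = 162 > 0  ⇒  inside

inside=yes margin=12619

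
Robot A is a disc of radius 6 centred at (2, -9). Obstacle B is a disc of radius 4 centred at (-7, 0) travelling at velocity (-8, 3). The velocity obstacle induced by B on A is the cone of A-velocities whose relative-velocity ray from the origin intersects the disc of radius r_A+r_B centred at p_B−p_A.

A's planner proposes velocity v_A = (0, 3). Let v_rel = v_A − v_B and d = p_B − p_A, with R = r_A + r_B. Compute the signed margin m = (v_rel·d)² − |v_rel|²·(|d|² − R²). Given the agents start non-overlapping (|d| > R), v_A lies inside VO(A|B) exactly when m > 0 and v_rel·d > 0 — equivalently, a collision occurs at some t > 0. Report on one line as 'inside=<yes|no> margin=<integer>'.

d = (-9, 9),  |d|² = 162;  R = 6+4 = 10,  c = 162−10² = 62
v_rel = (8, 0),  |v_rel|² = 64;  v_rel·d = (8)·(-9) + (0)·(9) = -72
64·t² + 144·t + 62 = 0  ⇒  m = (-72)² − 64·62 = 1216
m = 1216 > 0,  v_rel·d = -72 < 0  ⇒  outside

inside=no margin=1216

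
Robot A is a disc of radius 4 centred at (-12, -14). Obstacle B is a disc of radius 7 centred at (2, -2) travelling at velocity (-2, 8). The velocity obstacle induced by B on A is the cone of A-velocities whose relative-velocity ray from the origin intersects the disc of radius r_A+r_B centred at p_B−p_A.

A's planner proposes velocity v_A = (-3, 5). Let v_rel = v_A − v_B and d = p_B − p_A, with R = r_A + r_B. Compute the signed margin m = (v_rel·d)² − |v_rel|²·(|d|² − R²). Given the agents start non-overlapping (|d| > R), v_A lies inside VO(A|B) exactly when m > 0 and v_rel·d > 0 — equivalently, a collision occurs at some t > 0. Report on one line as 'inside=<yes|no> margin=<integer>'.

d = (14, 12),  |d|² = 340;  R = 4+7 = 11,  c = 340−11² = 219
v_rel = (-1, -3),  |v_rel|² = 10;  v_rel·d = (-1)·(14) + (-3)·(12) = -50
10·t² + 100·t + 219 = 0  ⇒  m = (-50)² − 10·219 = 310
m = 310 > 0,  v_rel·d = -50 < 0  ⇒  outside

inside=no margin=310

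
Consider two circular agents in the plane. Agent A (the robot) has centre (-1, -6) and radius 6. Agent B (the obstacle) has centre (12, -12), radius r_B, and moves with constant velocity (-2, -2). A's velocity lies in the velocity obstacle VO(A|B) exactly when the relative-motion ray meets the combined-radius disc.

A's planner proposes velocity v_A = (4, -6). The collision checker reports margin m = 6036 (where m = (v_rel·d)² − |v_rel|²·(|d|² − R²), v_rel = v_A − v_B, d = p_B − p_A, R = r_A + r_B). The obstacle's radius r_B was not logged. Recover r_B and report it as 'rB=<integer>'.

m = 6036
d = (13, -6);  v_rel = (6, -4),  |v_rel|² = 52
v_rel×d = (6)·(-6) − (-4)·(13) = 16
since m = R²·52 − 16²:  R² = (256 + 6036) / 52 = 121
R = √121 = 11  ⇒  r_B = 11 − 6 = 5

rB=5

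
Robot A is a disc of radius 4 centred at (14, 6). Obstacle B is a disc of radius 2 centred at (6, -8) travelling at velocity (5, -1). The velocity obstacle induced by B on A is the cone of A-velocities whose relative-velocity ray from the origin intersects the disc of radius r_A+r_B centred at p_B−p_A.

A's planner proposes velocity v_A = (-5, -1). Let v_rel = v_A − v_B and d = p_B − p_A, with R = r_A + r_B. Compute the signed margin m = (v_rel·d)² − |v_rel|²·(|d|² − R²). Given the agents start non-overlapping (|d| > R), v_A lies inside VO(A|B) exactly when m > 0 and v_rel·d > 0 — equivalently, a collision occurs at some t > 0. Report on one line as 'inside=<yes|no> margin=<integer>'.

d = (-8, -14),  |d|² = 260;  R = 4+2 = 6,  c = 260−6² = 224
v_rel = (-10, 0),  |v_rel|² = 100;  v_rel·d = (-10)·(-8) + (0)·(-14) = 80
100·t² − 160·t + 224 = 0  ⇒  m = 80² − 100·224 = -16000
m = -16000 < 0,  v_rel·d = 80 > 0  ⇒  outside

inside=no margin=-16000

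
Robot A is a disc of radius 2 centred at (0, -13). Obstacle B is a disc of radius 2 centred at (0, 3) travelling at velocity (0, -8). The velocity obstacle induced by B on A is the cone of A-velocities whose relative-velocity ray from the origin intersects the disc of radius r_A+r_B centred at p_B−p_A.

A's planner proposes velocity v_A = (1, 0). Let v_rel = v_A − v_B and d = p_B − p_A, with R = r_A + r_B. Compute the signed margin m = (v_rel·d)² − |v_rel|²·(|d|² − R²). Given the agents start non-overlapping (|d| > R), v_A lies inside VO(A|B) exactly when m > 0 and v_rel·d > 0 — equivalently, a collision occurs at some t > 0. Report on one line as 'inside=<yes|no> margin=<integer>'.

d = (0, 16),  |d|² = 256;  R = 2+2 = 4,  c = 256−4² = 240
v_rel = (1, 8),  |v_rel|² = 65;  v_rel·d = (1)·(0) + (8)·(16) = 128
65·t² − 256·t + 240 = 0  ⇒  m = 128² − 65·240 = 784
m = 784 > 0,  v_rel·d = 128 > 0  ⇒  inside

inside=yes margin=784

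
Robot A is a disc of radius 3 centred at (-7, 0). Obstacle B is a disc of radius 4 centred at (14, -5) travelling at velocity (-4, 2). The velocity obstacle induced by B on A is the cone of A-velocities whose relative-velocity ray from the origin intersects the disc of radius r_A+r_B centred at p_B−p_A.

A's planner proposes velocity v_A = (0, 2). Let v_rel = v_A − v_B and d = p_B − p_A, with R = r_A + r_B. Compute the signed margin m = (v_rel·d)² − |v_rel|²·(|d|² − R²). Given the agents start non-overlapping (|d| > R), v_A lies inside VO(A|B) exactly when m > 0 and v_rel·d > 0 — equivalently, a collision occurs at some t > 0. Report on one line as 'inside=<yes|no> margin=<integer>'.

d = (21, -5),  |d|² = 466;  R = 3+4 = 7,  c = 466−7² = 417
v_rel = (4, 0),  |v_rel|² = 16;  v_rel·d = (4)·(21) + (0)·(-5) = 84
16·t² − 168·t + 417 = 0  ⇒  m = 84² − 16·417 = 384
m = 384 > 0,  v_rel·d = 84 > 0  ⇒  inside

inside=yes margin=384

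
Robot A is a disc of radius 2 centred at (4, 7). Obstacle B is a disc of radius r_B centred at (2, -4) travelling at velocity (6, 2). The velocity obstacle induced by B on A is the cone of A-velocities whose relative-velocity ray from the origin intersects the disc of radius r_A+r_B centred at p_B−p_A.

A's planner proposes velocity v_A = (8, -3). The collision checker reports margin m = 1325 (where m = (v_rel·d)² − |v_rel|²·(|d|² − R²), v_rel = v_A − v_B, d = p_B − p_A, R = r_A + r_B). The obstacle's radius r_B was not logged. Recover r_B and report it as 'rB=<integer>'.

m = 1325
d = (-2, -11);  v_rel = (2, -5),  |v_rel|² = 29
v_rel×d = (2)·(-11) − (-5)·(-2) = -32
since m = R²·29 − (-32)²:  R² = (1024 + 1325) / 29 = 81
R = √81 = 9  ⇒  r_B = 9 − 2 = 7

rB=7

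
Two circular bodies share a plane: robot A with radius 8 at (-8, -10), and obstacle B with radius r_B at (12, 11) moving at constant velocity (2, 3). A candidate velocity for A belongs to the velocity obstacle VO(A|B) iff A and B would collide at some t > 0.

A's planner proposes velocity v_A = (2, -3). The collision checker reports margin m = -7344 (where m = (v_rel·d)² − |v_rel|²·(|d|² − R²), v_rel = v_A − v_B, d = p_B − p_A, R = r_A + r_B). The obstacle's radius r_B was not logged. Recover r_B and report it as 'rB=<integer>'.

m = -7344
d = (20, 21);  v_rel = (0, -6),  |v_rel|² = 36
v_rel×d = (0)·(21) − (-6)·(20) = 120
since m = R²·36 − 120²:  R² = (14400 + -7344) / 36 = 196
R = √196 = 14  ⇒  r_B = 14 − 8 = 6

rB=6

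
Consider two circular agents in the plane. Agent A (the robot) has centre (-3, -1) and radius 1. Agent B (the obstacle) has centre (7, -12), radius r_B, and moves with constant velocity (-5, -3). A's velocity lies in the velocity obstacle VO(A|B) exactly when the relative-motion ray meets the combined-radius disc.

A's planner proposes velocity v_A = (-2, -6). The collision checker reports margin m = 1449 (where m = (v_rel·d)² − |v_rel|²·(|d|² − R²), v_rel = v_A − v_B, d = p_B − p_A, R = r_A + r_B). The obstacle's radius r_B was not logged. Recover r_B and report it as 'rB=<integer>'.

m = 1449
d = (10, -11);  v_rel = (3, -3),  |v_rel|² = 18
v_rel×d = (3)·(-11) − (-3)·(10) = -3
since m = R²·18 − (-3)²:  R² = (9 + 1449) / 18 = 81
R = √81 = 9  ⇒  r_B = 9 − 1 = 8

rB=8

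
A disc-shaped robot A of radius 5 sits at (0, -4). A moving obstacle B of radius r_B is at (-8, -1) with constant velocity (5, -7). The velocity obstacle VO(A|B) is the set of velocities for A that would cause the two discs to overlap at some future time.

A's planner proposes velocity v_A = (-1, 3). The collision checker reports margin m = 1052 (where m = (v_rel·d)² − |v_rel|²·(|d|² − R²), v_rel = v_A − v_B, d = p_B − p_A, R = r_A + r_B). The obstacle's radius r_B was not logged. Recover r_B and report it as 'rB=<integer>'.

m = 1052
d = (-8, 3);  v_rel = (-6, 10),  |v_rel|² = 136
v_rel×d = (-6)·(3) − (10)·(-8) = 62
since m = R²·136 − 62²:  R² = (3844 + 1052) / 136 = 36
R = √36 = 6  ⇒  r_B = 6 − 5 = 1

rB=1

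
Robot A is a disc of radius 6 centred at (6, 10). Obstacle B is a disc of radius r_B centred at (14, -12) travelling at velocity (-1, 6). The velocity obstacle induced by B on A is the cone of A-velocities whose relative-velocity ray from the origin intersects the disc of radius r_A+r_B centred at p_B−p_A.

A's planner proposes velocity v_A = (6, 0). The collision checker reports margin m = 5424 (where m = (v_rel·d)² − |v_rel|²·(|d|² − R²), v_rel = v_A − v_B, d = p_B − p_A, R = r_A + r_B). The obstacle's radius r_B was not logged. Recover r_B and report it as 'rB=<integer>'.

m = 5424
d = (8, -22);  v_rel = (7, -6),  |v_rel|² = 85
v_rel×d = (7)·(-22) − (-6)·(8) = -106
since m = R²·85 − (-106)²:  R² = (11236 + 5424) / 85 = 196
R = √196 = 14  ⇒  r_B = 14 − 6 = 8

rB=8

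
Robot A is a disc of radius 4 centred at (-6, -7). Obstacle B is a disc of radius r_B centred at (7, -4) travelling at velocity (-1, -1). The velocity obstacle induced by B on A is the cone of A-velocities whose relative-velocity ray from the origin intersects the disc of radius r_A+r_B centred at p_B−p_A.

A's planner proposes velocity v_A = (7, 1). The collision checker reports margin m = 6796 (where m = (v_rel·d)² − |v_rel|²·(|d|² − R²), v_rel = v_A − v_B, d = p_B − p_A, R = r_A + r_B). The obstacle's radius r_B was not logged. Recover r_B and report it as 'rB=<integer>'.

m = 6796
d = (13, 3);  v_rel = (8, 2),  |v_rel|² = 68
v_rel×d = (8)·(3) − (2)·(13) = -2
since m = R²·68 − (-2)²:  R² = (4 + 6796) / 68 = 100
R = √100 = 10  ⇒  r_B = 10 − 4 = 6

rB=6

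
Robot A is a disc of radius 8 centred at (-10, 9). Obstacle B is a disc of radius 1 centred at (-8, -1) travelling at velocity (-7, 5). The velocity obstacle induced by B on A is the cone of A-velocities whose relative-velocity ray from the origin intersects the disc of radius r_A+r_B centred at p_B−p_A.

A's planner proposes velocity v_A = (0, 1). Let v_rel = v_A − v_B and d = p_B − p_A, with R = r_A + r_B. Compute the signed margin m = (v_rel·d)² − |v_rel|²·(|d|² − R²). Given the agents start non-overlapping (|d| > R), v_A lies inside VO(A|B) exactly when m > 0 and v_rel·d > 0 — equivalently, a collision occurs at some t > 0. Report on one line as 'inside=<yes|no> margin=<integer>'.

d = (2, -10),  |d|² = 104;  R = 8+1 = 9,  c = 104−9² = 23
v_rel = (7, -4),  |v_rel|² = 65;  v_rel·d = (7)·(2) + (-4)·(-10) = 54
65·t² − 108·t + 23 = 0  ⇒  m = 54² − 65·23 = 1421
m = 1421 > 0,  v_rel·d = 54 > 0  ⇒  inside

inside=yes margin=1421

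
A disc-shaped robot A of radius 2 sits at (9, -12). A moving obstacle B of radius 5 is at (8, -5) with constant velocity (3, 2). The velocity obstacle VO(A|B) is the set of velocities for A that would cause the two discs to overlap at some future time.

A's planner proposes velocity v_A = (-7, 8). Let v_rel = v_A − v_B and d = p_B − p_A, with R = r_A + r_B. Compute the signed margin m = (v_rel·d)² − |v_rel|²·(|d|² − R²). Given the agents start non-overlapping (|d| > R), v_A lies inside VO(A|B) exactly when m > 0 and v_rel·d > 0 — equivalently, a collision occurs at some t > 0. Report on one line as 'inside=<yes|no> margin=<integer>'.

d = (-1, 7),  |d|² = 50;  R = 2+5 = 7,  c = 50−7² = 1
v_rel = (-10, 6),  |v_rel|² = 136;  v_rel·d = (-10)·(-1) + (6)·(7) = 52
136·t² − 104·t + 1 = 0  ⇒  m = 52² − 136·1 = 2568
m = 2568 > 0,  v_rel·d = 52 > 0  ⇒  inside

inside=yes margin=2568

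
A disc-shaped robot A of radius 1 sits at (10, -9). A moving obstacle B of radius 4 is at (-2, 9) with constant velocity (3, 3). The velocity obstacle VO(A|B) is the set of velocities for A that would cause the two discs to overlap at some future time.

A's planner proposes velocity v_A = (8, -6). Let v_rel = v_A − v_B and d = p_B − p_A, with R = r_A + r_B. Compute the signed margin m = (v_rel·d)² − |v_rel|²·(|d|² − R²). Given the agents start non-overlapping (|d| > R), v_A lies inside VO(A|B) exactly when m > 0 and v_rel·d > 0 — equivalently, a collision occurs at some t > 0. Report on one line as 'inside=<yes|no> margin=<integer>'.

d = (-12, 18),  |d|² = 468;  R = 1+4 = 5,  c = 468−5² = 443
v_rel = (5, -9),  |v_rel|² = 106;  v_rel·d = (5)·(-12) + (-9)·(18) = -222
106·t² + 444·t + 443 = 0  ⇒  m = (-222)² − 106·443 = 2326
m = 2326 > 0,  v_rel·d = -222 < 0  ⇒  outside

inside=no margin=2326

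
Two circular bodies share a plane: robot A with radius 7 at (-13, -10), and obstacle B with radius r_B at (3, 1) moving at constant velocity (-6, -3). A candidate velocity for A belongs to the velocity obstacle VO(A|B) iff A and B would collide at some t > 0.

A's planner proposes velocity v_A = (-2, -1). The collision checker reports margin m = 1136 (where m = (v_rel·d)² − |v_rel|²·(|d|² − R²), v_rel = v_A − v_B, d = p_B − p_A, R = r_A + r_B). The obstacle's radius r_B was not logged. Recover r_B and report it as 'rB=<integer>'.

m = 1136
d = (16, 11);  v_rel = (4, 2),  |v_rel|² = 20
v_rel×d = (4)·(11) − (2)·(16) = 12
since m = R²·20 − 12²:  R² = (144 + 1136) / 20 = 64
R = √64 = 8  ⇒  r_B = 8 − 7 = 1

rB=1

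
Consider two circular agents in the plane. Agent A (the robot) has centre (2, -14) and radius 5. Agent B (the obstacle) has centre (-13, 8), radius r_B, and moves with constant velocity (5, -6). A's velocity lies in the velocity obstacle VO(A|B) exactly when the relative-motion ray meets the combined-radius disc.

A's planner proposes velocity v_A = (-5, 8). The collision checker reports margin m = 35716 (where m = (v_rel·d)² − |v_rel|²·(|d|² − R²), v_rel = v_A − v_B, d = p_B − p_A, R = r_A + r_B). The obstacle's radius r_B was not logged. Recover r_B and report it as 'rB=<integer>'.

m = 35716
d = (-15, 22);  v_rel = (-10, 14),  |v_rel|² = 296
v_rel×d = (-10)·(22) − (14)·(-15) = -10
since m = R²·296 − (-10)²:  R² = (100 + 35716) / 296 = 121
R = √121 = 11  ⇒  r_B = 11 − 5 = 6

rB=6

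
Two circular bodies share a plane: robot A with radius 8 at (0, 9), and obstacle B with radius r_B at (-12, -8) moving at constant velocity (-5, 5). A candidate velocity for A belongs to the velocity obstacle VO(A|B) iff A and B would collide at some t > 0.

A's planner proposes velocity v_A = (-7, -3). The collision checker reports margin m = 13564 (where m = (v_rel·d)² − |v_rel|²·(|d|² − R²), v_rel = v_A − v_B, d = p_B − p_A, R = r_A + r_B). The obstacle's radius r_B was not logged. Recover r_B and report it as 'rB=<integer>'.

m = 13564
d = (-12, -17);  v_rel = (-2, -8),  |v_rel|² = 68
v_rel×d = (-2)·(-17) − (-8)·(-12) = -62
since m = R²·68 − (-62)²:  R² = (3844 + 13564) / 68 = 256
R = √256 = 16  ⇒  r_B = 16 − 8 = 8

rB=8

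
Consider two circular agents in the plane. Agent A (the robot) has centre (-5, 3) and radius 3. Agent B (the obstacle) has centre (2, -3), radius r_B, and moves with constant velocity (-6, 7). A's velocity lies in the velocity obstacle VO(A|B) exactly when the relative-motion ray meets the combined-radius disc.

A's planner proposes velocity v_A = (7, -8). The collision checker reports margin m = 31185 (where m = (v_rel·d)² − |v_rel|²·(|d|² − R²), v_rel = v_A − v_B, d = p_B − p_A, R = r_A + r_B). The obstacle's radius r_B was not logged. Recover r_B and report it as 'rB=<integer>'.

m = 31185
d = (7, -6);  v_rel = (13, -15),  |v_rel|² = 394
v_rel×d = (13)·(-6) − (-15)·(7) = 27
since m = R²·394 − 27²:  R² = (729 + 31185) / 394 = 81
R = √81 = 9  ⇒  r_B = 9 − 3 = 6

rB=6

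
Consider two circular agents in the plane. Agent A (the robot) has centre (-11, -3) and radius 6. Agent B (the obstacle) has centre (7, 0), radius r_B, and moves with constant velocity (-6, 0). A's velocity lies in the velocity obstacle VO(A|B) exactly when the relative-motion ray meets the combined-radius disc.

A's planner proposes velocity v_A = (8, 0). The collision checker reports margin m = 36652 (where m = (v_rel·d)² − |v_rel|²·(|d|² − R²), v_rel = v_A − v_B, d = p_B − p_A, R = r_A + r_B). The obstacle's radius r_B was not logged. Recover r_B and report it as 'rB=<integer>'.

m = 36652
d = (18, 3);  v_rel = (14, 0),  |v_rel|² = 196
v_rel×d = (14)·(3) − (0)·(18) = 42
since m = R²·196 − 42²:  R² = (1764 + 36652) / 196 = 196
R = √196 = 14  ⇒  r_B = 14 − 6 = 8

rB=8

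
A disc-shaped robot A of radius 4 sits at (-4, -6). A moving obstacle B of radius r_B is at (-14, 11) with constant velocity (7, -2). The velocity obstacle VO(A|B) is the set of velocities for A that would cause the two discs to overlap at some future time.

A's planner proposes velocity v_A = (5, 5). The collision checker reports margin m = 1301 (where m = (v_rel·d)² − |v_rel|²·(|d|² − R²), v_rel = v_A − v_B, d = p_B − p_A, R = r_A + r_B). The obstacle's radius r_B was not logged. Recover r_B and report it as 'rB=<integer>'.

m = 1301
d = (-10, 17);  v_rel = (-2, 7),  |v_rel|² = 53
v_rel×d = (-2)·(17) − (7)·(-10) = 36
since m = R²·53 − 36²:  R² = (1296 + 1301) / 53 = 49
R = √49 = 7  ⇒  r_B = 7 − 4 = 3

rB=3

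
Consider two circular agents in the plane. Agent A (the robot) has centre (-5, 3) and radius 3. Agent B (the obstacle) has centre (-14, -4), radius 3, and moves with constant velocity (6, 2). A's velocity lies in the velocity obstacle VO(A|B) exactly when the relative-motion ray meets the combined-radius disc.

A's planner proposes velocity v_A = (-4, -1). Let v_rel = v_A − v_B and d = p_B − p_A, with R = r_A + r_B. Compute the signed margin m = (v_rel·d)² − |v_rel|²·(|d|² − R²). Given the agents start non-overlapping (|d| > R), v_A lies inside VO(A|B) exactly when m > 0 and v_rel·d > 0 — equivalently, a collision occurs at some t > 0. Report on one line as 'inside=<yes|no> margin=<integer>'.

d = (-9, -7),  |d|² = 130;  R = 3+3 = 6,  c = 130−6² = 94
v_rel = (-10, -3),  |v_rel|² = 109;  v_rel·d = (-10)·(-9) + (-3)·(-7) = 111
109·t² − 222·t + 94 = 0  ⇒  m = 111² − 109·94 = 2075
m = 2075 > 0,  v_rel·d = 111 > 0  ⇒  inside

inside=yes margin=2075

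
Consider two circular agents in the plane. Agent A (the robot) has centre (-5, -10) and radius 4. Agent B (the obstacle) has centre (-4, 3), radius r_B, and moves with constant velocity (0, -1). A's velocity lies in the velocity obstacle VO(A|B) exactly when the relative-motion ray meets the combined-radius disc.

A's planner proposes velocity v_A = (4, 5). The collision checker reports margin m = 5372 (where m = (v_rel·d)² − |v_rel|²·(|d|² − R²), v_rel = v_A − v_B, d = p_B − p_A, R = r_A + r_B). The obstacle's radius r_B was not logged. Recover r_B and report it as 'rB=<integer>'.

m = 5372
d = (1, 13);  v_rel = (4, 6),  |v_rel|² = 52
v_rel×d = (4)·(13) − (6)·(1) = 46
since m = R²·52 − 46²:  R² = (2116 + 5372) / 52 = 144
R = √144 = 12  ⇒  r_B = 12 − 4 = 8

rB=8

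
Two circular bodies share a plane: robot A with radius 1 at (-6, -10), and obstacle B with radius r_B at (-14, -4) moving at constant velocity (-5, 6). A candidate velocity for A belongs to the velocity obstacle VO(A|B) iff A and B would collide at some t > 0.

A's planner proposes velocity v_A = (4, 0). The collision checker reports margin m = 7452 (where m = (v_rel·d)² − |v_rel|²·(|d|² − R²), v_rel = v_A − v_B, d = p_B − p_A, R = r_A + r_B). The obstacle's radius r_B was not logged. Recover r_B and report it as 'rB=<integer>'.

m = 7452
d = (-8, 6);  v_rel = (9, -6),  |v_rel|² = 117
v_rel×d = (9)·(6) − (-6)·(-8) = 6
since m = R²·117 − 6²:  R² = (36 + 7452) / 117 = 64
R = √64 = 8  ⇒  r_B = 8 − 1 = 7

rB=7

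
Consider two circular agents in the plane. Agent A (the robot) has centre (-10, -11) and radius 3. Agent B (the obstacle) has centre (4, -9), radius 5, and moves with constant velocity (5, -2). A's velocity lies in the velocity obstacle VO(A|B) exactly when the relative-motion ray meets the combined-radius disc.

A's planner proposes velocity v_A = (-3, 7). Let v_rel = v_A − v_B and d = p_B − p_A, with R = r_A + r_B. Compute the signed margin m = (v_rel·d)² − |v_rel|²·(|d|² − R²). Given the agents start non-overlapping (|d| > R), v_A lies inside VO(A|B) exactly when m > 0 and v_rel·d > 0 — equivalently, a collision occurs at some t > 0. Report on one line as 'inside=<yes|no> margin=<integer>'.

d = (14, 2),  |d|² = 200;  R = 3+5 = 8,  c = 200−8² = 136
v_rel = (-8, 9),  |v_rel|² = 145;  v_rel·d = (-8)·(14) + (9)·(2) = -94
145·t² + 188·t + 136 = 0  ⇒  m = (-94)² − 145·136 = -10884
m = -10884 < 0,  v_rel·d = -94 < 0  ⇒  outside

inside=no margin=-10884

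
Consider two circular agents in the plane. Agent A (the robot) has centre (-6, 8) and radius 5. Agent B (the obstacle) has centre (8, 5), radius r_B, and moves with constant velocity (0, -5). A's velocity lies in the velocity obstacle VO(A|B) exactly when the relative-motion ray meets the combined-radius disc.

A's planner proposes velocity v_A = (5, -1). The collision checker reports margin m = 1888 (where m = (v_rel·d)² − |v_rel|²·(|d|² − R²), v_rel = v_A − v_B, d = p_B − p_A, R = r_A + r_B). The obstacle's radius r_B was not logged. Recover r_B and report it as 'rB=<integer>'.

m = 1888
d = (14, -3);  v_rel = (5, 4),  |v_rel|² = 41
v_rel×d = (5)·(-3) − (4)·(14) = -71
since m = R²·41 − (-71)²:  R² = (5041 + 1888) / 41 = 169
R = √169 = 13  ⇒  r_B = 13 − 5 = 8

rB=8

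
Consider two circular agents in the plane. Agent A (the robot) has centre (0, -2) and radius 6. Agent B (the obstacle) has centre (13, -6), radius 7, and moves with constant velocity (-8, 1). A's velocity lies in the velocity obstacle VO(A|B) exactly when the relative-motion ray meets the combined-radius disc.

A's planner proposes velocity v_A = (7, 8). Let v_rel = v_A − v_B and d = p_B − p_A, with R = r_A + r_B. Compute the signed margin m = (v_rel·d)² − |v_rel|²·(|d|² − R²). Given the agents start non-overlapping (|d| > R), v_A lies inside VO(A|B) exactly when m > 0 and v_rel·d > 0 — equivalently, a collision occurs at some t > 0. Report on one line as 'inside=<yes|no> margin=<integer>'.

d = (13, -4),  |d|² = 185;  R = 6+7 = 13,  c = 185−13² = 16
v_rel = (15, 7),  |v_rel|² = 274;  v_rel·d = (15)·(13) + (7)·(-4) = 167
274·t² − 334·t + 16 = 0  ⇒  m = 167² − 274·16 = 23505
m = 23505 > 0,  v_rel·d = 167 > 0  ⇒  inside

inside=yes margin=23505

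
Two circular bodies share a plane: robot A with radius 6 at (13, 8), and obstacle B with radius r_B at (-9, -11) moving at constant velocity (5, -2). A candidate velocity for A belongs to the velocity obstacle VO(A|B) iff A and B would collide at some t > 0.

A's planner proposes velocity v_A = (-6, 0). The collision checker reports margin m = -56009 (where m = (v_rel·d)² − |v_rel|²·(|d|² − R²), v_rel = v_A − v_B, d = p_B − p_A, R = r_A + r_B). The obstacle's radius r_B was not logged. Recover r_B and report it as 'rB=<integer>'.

m = -56009
d = (-22, -19);  v_rel = (-11, 2),  |v_rel|² = 125
v_rel×d = (-11)·(-19) − (2)·(-22) = 253
since m = R²·125 − 253²:  R² = (64009 + -56009) / 125 = 64
R = √64 = 8  ⇒  r_B = 8 − 6 = 2

rB=2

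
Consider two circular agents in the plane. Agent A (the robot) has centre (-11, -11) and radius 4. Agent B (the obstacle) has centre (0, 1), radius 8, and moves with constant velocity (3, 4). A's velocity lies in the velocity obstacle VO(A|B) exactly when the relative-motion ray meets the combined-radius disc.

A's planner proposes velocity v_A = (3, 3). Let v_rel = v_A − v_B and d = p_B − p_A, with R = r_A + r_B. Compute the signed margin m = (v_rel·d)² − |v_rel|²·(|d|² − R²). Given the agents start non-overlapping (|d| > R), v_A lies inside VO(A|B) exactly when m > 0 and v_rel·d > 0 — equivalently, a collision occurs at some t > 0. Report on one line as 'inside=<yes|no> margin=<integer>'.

d = (11, 12),  |d|² = 265;  R = 4+8 = 12,  c = 265−12² = 121
v_rel = (0, -1),  |v_rel|² = 1;  v_rel·d = (0)·(11) + (-1)·(12) = -12
1·t² + 24·t + 121 = 0  ⇒  m = (-12)² − 1·121 = 23
m = 23 > 0,  v_rel·d = -12 < 0  ⇒  outside

inside=no margin=23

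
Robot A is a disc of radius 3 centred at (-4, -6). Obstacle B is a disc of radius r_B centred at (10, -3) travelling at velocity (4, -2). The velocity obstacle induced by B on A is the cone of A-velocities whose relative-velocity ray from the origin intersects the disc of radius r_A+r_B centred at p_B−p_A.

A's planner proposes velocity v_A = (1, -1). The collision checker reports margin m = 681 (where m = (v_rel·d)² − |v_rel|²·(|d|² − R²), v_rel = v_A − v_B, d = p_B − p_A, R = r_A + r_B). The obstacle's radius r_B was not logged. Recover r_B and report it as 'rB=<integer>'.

m = 681
d = (14, 3);  v_rel = (-3, 1),  |v_rel|² = 10
v_rel×d = (-3)·(3) − (1)·(14) = -23
since m = R²·10 − (-23)²:  R² = (529 + 681) / 10 = 121
R = √121 = 11  ⇒  r_B = 11 − 3 = 8

rB=8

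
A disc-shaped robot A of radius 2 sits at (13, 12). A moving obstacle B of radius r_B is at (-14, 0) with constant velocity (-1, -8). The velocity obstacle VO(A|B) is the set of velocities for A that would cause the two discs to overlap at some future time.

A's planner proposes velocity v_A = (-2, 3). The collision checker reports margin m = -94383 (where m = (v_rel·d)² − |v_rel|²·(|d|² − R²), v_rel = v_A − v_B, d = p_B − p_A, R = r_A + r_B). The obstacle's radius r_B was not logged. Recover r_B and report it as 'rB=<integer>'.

m = -94383
d = (-27, -12);  v_rel = (-1, 11),  |v_rel|² = 122
v_rel×d = (-1)·(-12) − (11)·(-27) = 309
since m = R²·122 − 309²:  R² = (95481 + -94383) / 122 = 9
R = √9 = 3  ⇒  r_B = 3 − 2 = 1

rB=1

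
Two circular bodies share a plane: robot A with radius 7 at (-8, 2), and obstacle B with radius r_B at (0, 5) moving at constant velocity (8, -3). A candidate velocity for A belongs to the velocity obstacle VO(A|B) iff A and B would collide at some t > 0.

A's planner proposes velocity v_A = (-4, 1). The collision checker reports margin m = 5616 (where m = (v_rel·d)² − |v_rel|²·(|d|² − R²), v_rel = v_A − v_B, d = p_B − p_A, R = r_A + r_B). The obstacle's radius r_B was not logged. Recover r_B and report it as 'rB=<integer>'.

m = 5616
d = (8, 3);  v_rel = (-12, 4),  |v_rel|² = 160
v_rel×d = (-12)·(3) − (4)·(8) = -68
since m = R²·160 − (-68)²:  R² = (4624 + 5616) / 160 = 64
R = √64 = 8  ⇒  r_B = 8 − 7 = 1

rB=1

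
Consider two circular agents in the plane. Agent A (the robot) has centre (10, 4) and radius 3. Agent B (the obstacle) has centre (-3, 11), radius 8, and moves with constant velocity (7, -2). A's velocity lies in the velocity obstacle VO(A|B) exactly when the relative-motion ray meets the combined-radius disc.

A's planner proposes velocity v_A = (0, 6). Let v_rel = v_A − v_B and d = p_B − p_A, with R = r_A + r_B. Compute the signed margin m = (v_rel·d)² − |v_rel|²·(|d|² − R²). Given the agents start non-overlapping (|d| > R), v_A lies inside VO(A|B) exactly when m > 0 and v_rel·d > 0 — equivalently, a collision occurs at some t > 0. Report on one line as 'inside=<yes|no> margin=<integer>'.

d = (-13, 7),  |d|² = 218;  R = 3+8 = 11,  c = 218−11² = 97
v_rel = (-7, 8),  |v_rel|² = 113;  v_rel·d = (-7)·(-13) + (8)·(7) = 147
113·t² − 294·t + 97 = 0  ⇒  m = 147² − 113·97 = 10648
m = 10648 > 0,  v_rel·d = 147 > 0  ⇒  inside

inside=yes margin=10648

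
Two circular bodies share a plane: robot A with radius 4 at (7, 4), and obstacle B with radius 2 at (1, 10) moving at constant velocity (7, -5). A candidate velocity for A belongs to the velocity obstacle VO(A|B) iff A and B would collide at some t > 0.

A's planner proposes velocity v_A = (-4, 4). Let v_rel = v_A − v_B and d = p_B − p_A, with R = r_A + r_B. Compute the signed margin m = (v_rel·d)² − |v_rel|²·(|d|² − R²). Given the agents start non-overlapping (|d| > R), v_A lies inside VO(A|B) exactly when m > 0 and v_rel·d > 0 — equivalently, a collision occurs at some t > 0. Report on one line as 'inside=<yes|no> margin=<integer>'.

d = (-6, 6),  |d|² = 72;  R = 4+2 = 6,  c = 72−6² = 36
v_rel = (-11, 9),  |v_rel|² = 202;  v_rel·d = (-11)·(-6) + (9)·(6) = 120
202·t² − 240·t + 36 = 0  ⇒  m = 120² − 202·36 = 7128
m = 7128 > 0,  v_rel·d = 120 > 0  ⇒  inside

inside=yes margin=7128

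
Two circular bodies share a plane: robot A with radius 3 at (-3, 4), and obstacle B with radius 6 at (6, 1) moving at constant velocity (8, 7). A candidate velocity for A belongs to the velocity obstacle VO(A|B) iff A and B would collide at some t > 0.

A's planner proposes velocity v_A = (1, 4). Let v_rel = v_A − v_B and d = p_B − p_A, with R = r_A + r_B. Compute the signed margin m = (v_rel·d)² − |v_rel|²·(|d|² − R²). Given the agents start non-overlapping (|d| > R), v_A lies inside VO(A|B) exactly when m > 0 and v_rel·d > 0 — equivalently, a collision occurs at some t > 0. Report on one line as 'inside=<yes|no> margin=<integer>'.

d = (9, -3),  |d|² = 90;  R = 3+6 = 9,  c = 90−9² = 9
v_rel = (-7, -3),  |v_rel|² = 58;  v_rel·d = (-7)·(9) + (-3)·(-3) = -54
58·t² + 108·t + 9 = 0  ⇒  m = (-54)² − 58·9 = 2394
m = 2394 > 0,  v_rel·d = -54 < 0  ⇒  outside

inside=no margin=2394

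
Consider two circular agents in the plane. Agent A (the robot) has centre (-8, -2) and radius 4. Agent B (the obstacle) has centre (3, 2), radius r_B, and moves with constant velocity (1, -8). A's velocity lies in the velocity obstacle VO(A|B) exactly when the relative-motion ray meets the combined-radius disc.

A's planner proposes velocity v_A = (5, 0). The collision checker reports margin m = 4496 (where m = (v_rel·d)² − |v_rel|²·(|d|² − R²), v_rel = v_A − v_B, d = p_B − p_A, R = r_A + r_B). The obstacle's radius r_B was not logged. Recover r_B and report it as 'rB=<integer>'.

m = 4496
d = (11, 4);  v_rel = (4, 8),  |v_rel|² = 80
v_rel×d = (4)·(4) − (8)·(11) = -72
since m = R²·80 − (-72)²:  R² = (5184 + 4496) / 80 = 121
R = √121 = 11  ⇒  r_B = 11 − 4 = 7

rB=7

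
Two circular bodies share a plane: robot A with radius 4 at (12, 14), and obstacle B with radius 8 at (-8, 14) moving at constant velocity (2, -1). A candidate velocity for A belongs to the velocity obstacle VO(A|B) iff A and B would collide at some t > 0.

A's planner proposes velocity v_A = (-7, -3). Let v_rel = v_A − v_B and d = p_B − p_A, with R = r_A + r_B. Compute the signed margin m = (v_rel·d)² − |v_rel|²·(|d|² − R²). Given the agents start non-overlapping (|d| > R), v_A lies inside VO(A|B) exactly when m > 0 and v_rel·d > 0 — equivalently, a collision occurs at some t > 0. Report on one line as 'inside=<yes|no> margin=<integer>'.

d = (-20, 0),  |d|² = 400;  R = 4+8 = 12,  c = 400−12² = 256
v_rel = (-9, -2),  |v_rel|² = 85;  v_rel·d = (-9)·(-20) + (-2)·(0) = 180
85·t² − 360·t + 256 = 0  ⇒  m = 180² − 85·256 = 10640
m = 10640 > 0,  v_rel·d = 180 > 0  ⇒  inside

inside=yes margin=10640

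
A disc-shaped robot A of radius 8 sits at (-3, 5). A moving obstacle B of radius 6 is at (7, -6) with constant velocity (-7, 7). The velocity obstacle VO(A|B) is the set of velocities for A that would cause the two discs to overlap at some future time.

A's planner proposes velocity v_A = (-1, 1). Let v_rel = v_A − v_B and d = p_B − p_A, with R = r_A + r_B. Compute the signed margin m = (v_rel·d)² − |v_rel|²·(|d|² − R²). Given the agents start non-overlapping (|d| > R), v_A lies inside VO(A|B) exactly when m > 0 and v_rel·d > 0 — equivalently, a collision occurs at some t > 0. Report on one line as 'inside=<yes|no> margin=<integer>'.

d = (10, -11),  |d|² = 221;  R = 8+6 = 14,  c = 221−14² = 25
v_rel = (6, -6),  |v_rel|² = 72;  v_rel·d = (6)·(10) + (-6)·(-11) = 126
72·t² − 252·t + 25 = 0  ⇒  m = 126² − 72·25 = 14076
m = 14076 > 0,  v_rel·d = 126 > 0  ⇒  inside

inside=yes margin=14076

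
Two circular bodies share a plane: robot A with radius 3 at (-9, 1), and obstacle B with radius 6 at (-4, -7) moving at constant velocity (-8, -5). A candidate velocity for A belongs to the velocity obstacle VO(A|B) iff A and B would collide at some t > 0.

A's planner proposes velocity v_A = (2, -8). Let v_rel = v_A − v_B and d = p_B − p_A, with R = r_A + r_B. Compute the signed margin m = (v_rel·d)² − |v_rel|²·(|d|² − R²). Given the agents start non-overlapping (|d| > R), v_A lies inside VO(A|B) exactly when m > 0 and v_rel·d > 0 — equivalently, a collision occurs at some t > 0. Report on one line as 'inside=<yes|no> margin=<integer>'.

d = (5, -8),  |d|² = 89;  R = 3+6 = 9,  c = 89−9² = 8
v_rel = (10, -3),  |v_rel|² = 109;  v_rel·d = (10)·(5) + (-3)·(-8) = 74
109·t² − 148·t + 8 = 0  ⇒  m = 74² − 109·8 = 4604
m = 4604 > 0,  v_rel·d = 74 > 0  ⇒  inside

inside=yes margin=4604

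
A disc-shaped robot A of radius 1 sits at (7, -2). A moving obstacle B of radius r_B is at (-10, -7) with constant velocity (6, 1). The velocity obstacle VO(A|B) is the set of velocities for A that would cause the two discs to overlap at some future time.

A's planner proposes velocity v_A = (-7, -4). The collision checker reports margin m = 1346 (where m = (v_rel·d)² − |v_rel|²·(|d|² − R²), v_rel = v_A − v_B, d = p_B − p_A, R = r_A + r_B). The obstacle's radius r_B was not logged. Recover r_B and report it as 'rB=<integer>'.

m = 1346
d = (-17, -5);  v_rel = (-13, -5),  |v_rel|² = 194
v_rel×d = (-13)·(-5) − (-5)·(-17) = -20
since m = R²·194 − (-20)²:  R² = (400 + 1346) / 194 = 9
R = √9 = 3  ⇒  r_B = 3 − 1 = 2

rB=2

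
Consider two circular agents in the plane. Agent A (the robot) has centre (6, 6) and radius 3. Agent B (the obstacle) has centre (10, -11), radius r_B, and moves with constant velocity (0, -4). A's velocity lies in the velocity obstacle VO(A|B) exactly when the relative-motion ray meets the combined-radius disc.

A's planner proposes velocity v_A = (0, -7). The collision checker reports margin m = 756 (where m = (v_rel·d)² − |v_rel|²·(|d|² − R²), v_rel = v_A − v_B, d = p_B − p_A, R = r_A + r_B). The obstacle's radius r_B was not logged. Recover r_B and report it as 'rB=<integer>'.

m = 756
d = (4, -17);  v_rel = (0, -3),  |v_rel|² = 9
v_rel×d = (0)·(-17) − (-3)·(4) = 12
since m = R²·9 − 12²:  R² = (144 + 756) / 9 = 100
R = √100 = 10  ⇒  r_B = 10 − 3 = 7

rB=7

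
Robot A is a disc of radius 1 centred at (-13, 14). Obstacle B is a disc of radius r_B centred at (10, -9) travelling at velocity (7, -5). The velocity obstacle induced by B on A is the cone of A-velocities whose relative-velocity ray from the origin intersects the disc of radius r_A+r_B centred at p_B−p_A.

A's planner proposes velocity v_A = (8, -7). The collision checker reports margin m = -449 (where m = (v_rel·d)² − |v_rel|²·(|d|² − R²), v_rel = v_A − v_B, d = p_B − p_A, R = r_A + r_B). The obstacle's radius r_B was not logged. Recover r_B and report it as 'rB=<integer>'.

m = -449
d = (23, -23);  v_rel = (1, -2),  |v_rel|² = 5
v_rel×d = (1)·(-23) − (-2)·(23) = 23
since m = R²·5 − 23²:  R² = (529 + -449) / 5 = 16
R = √16 = 4  ⇒  r_B = 4 − 1 = 3

rB=3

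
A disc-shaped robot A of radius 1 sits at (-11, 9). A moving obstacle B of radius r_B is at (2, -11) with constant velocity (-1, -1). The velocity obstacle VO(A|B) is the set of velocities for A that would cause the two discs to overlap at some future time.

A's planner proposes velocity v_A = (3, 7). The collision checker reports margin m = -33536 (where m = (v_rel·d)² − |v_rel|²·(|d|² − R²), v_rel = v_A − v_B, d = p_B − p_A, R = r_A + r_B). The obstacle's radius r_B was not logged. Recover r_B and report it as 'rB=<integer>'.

m = -33536
d = (13, -20);  v_rel = (4, 8),  |v_rel|² = 80
v_rel×d = (4)·(-20) − (8)·(13) = -184
since m = R²·80 − (-184)²:  R² = (33856 + -33536) / 80 = 4
R = √4 = 2  ⇒  r_B = 2 − 1 = 1

rB=1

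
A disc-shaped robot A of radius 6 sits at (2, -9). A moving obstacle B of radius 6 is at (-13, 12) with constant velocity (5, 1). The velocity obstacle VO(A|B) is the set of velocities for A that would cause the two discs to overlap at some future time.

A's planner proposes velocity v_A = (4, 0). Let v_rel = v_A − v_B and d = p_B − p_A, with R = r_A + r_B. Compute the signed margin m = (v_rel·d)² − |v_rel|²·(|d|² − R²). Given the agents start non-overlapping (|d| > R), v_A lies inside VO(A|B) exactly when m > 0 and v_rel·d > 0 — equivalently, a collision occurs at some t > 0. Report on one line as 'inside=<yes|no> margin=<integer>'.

d = (-15, 21),  |d|² = 666;  R = 6+6 = 12,  c = 666−12² = 522
v_rel = (-1, -1),  |v_rel|² = 2;  v_rel·d = (-1)·(-15) + (-1)·(21) = -6
2·t² + 12·t + 522 = 0  ⇒  m = (-6)² − 2·522 = -1008
m = -1008 < 0,  v_rel·d = -6 < 0  ⇒  outside

inside=no margin=-1008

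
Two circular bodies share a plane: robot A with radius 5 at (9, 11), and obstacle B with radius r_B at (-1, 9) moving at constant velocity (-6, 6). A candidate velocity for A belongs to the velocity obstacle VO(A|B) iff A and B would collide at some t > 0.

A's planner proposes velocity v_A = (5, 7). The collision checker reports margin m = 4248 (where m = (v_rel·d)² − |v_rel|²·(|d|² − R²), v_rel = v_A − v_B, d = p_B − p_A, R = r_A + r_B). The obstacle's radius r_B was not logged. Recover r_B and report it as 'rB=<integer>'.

m = 4248
d = (-10, -2);  v_rel = (11, 1),  |v_rel|² = 122
v_rel×d = (11)·(-2) − (1)·(-10) = -12
since m = R²·122 − (-12)²:  R² = (144 + 4248) / 122 = 36
R = √36 = 6  ⇒  r_B = 6 − 5 = 1

rB=1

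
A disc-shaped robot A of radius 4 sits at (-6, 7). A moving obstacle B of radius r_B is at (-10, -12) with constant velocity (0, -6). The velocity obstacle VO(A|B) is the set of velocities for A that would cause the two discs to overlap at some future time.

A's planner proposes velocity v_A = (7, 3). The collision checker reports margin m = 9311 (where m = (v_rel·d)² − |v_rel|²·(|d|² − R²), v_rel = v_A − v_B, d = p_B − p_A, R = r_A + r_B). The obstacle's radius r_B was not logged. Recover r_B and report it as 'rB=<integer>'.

m = 9311
d = (-4, -19);  v_rel = (7, 9),  |v_rel|² = 130
v_rel×d = (7)·(-19) − (9)·(-4) = -97
since m = R²·130 − (-97)²:  R² = (9409 + 9311) / 130 = 144
R = √144 = 12  ⇒  r_B = 12 − 4 = 8

rB=8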